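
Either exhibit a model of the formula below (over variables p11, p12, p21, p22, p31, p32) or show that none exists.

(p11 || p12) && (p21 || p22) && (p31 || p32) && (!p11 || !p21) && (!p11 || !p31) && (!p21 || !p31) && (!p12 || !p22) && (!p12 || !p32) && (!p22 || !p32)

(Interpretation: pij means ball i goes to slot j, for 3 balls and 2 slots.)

UNSATISFIABLE

Try p11 = true.
Unit clause (!p21) forces p21 = false.
Unit clause (p22) forces p22 = true.
Unit clause (!p31) forces p31 = false.
Unit clause (p32) forces p32 = true.
That conflicts with the unit clause (!p32).
Undo p11 and try p11 = false.
Unit clause (p12) forces p12 = true.
Unit clause (!p22) forces p22 = false.
Unit clause (p21) forces p21 = true.
Unit clause (!p31) forces p31 = false.
Unit clause (p32) forces p32 = true.
That conflicts with the unit clause (!p32).
Both values of p11 lead to a conflict.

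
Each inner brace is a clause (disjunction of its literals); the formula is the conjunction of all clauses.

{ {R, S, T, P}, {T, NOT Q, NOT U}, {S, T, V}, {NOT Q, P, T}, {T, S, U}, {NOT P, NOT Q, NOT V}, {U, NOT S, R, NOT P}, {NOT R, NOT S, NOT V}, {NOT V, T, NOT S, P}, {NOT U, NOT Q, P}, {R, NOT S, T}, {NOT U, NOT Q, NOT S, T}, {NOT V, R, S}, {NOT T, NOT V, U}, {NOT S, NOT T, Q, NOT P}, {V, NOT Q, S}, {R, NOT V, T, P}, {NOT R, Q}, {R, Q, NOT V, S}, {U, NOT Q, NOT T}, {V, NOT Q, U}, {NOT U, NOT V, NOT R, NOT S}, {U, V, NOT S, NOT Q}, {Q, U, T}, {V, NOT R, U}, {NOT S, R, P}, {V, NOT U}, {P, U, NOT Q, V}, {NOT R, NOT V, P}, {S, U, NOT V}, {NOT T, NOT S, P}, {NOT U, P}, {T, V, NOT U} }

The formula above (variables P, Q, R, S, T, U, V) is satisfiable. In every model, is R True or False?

Suppose R = true.
The clause (Q) is unit, so Q = true.
Branch on T: set T = true.
The clause (U) is unit, so U = true.
The clause (P) is unit, so P = true.
The clause (NOT V) is unit, so V = false.
But (V) is also a unit clause — contradiction.
Undo T and try T = false.
The clause (NOT U) is unit, so U = false.
The clause (P) is unit, so P = true.
The clause (S) is unit, so S = true.
The clause (NOT V) is unit, so V = false.
But (V) is also a unit clause — contradiction.
Neither T = true nor T = false works.
So every satisfying assignment has R = False.

False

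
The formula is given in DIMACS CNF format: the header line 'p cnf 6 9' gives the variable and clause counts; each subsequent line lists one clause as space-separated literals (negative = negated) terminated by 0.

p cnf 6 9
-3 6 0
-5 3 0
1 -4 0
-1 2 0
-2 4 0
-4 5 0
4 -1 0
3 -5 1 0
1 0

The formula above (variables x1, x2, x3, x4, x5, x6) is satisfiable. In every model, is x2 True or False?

True

Suppose x2 = False.
The clause (¬x1) is unit, so x1 = False.
That conflicts with the unit clause (x1).
So every satisfying assignment has x2 = True.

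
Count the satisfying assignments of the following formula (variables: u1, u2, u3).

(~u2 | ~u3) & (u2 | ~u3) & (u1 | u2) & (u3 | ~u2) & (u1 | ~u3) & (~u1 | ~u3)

1

There are 2^3 = 8 truth assignments over (u1, u2, u3).
Split on u3. With u3 = 1, the clauses containing u3 are satisfied and ~u3 drops from the rest; 0 of the 2^2 = 4 assignments to the other variables satisfy what remains.
With u3 = 0, by the same count on the reduced clause set, 1 assignment works.
Total: 0 + 1 = 1.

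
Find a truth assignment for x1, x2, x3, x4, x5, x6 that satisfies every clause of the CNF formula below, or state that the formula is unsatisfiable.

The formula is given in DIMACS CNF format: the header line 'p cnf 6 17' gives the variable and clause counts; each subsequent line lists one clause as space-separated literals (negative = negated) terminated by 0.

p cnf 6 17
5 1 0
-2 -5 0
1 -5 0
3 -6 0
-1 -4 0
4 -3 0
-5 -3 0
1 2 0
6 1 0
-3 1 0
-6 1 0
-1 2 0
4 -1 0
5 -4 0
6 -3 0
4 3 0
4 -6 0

Branch on x5: set x5 = True.
Unit clause (¬x2) forces x2 = False.
Unit clause (x1) forces x1 = True.
That conflicts with the unit clause (¬x1).
That branch fails; take x5 = False instead.
Unit clause (x1) forces x1 = True.
Unit clause (¬x4) forces x4 = False.
That conflicts with the unit clause (x4).
Either choice for x5 ends in contradiction.

UNSATISFIABLE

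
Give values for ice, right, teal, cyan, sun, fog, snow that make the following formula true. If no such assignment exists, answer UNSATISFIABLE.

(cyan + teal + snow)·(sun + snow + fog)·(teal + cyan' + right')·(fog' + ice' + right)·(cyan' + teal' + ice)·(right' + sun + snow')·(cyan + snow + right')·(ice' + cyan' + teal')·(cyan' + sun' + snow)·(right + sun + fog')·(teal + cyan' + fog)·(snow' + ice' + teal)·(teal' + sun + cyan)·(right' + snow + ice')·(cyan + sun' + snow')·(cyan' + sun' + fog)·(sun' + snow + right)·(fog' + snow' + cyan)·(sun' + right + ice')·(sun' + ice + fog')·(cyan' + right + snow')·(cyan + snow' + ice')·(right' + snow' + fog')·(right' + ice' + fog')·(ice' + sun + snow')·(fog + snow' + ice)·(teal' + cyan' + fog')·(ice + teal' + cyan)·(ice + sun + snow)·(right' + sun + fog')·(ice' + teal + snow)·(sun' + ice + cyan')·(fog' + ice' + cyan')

Try cyan = 1.
Try teal = 1.
(ice) alone gives ice = 1.
Now (ice') is unsatisfied and unit — conflict.
Backtrack on teal: now try teal = 0.
(right') alone gives right = 0.
(fog) alone gives fog = 1.
(ice') alone gives ice = 0.
(sun) alone gives sun = 1.
Now (sun') is unsatisfied and unit — conflict.
Neither teal = 1 nor teal = 0 works.
Backtrack on cyan: now try cyan = 0.
Try teal = 1.
(sun) alone gives sun = 1.
(snow') alone gives snow = 0.
(right') alone gives right = 0.
Now (right) is unsatisfied and unit — conflict.
Backtrack on teal: now try teal = 0.
(snow) alone gives snow = 1.
(ice') alone gives ice = 0.
(sun') alone gives sun = 0.
(right') alone gives right = 0.
(fog') alone gives fog = 0.
Now (fog) is unsatisfied and unit — conflict.
Neither teal = 1 nor teal = 0 works.
Neither cyan = 1 nor cyan = 0 works.

UNSATISFIABLE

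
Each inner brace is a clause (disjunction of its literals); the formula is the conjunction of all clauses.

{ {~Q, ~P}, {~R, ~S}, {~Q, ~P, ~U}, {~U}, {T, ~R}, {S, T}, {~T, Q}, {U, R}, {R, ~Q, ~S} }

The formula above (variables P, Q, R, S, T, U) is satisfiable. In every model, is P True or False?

False

Suppose P = 1.
From the singleton clause (~Q), Q = 0.
From the singleton clause (~U), U = 0.
From the singleton clause (~T), T = 0.
From the singleton clause (~R), R = 0.
But (R) is also a unit clause — contradiction.
So every satisfying assignment has P = False.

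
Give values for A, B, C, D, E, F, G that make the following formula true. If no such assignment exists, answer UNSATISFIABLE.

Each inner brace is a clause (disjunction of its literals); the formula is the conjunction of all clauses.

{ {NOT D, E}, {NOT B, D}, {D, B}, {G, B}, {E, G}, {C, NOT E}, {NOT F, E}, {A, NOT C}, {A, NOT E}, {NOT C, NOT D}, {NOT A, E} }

Case D = false:
(NOT B) alone gives B = false.
Now (B) is unsatisfied and unit — conflict.
That branch fails; take D = true instead.
(E) alone gives E = true.
(C) alone gives C = true.
Now (NOT C) is unsatisfied and unit — conflict.
Both values of D lead to a conflict.

UNSATISFIABLE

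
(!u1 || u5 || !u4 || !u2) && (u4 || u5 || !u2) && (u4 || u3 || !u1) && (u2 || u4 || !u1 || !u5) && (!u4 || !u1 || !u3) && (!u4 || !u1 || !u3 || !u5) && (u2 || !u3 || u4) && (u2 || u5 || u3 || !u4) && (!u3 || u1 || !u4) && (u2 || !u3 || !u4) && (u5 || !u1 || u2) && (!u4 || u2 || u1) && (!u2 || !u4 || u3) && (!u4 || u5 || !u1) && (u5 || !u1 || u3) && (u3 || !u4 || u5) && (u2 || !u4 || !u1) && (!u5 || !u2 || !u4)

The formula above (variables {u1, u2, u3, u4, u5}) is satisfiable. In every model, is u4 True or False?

Suppose u4 = true.
Try u1 = false.
(!u3) alone gives u3 = false.
(u2) alone gives u2 = true.
Now (!u2) is unsatisfied and unit — conflict.
So u1 must be the other value — set u1 = true.
(!u3) alone gives u3 = false.
(!u2) alone gives u2 = false.
Now (u2) is unsatisfied and unit — conflict.
Both values of u1 lead to a conflict.
So every satisfying assignment has u4 = False.

False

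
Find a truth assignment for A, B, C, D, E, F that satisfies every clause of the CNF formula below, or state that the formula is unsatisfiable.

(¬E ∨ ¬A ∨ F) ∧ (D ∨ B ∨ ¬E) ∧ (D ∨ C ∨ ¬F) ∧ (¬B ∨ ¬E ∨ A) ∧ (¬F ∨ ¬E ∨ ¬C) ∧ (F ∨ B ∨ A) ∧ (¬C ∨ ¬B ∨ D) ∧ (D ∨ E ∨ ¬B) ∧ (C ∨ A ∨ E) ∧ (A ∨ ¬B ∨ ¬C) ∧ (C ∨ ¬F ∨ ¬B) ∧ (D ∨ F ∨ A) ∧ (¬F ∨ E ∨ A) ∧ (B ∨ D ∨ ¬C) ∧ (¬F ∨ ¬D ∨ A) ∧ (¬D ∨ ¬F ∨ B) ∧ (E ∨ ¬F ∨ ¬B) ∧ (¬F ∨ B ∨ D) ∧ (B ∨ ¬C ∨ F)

A: True; B: False; C: False; D: False; E: False; F: False

Case E = False:
Case D = False:
From the singleton clause (¬B), B = False.
From the singleton clause (¬C), C = False.
From the singleton clause (¬F), F = False.
From the singleton clause (A), A = True.
This assignment satisfies each clause.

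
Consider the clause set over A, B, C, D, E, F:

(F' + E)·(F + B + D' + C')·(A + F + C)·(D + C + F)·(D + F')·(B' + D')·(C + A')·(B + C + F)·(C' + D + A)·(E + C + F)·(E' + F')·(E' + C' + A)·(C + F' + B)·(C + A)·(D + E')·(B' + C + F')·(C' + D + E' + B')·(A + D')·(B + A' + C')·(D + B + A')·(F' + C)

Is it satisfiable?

Branch on F: set F = 0.
Branch on A: set A = 1.
(C) alone gives C = 1.
(B) alone gives B = 1.
(D') alone gives D = 0.
(E') alone gives E = 0.
Every clause now holds.
A satisfying assignment: A=1,  B=1,  C=1,  D=0,  E=0,  F=0.

Satisfiable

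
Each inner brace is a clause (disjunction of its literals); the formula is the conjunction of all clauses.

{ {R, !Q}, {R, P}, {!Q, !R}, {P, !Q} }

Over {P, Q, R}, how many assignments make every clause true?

3

There are 2^3 = 8 truth assignments over (P, Q, R).
Check each against the 4 clauses (columns in the order P, Q, R):
  F F F  ✗ fails (R || P)
  F F T  ✓ satisfies all
  F T F  ✗ fails (R || !Q)
  F T T  ✗ fails (!Q || !R)
  T F F  ✓ satisfies all
  T F T  ✓ satisfies all
  T T F  ✗ fails (R || !Q)
  T T T  ✗ fails (!Q || !R)
3 of the 8 rows are models.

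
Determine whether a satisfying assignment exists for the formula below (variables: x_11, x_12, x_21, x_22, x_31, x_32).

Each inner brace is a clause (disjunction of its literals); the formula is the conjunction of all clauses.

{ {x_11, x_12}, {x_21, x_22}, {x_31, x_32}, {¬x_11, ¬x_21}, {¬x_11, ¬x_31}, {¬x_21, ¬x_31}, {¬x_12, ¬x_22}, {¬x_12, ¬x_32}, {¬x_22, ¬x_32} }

Unsatisfiable

Case x_11 = True:
(¬x_21) alone gives x_21 = False.
(x_22) alone gives x_22 = True.
(¬x_31) alone gives x_31 = False.
(x_32) alone gives x_32 = True.
That conflicts with the unit clause (¬x_32).
Backtrack on x_11: now try x_11 = False.
(x_12) alone gives x_12 = True.
(¬x_22) alone gives x_22 = False.
(x_21) alone gives x_21 = True.
(¬x_31) alone gives x_31 = False.
(x_32) alone gives x_32 = True.
That conflicts with the unit clause (¬x_32).
Either choice for x_11 ends in contradiction.
No assignment satisfies every clause.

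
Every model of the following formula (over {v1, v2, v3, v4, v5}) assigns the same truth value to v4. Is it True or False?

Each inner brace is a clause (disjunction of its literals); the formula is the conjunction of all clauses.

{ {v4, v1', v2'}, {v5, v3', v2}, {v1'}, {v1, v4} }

True

Suppose v4 = 0.
From the singleton clause (v1'), v1 = 0.
Now (v1) is unsatisfied and unit — conflict.
So every satisfying assignment has v4 = True.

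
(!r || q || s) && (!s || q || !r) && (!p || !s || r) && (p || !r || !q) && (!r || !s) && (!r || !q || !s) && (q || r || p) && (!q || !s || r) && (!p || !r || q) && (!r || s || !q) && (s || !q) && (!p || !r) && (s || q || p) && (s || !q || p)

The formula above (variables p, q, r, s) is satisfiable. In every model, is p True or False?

True

Suppose p = false.
Case r = false:
The clause (q) is unit, so q = true.
The clause (!s) is unit, so s = false.
That conflicts with the unit clause (s).
So r must be the other value — set r = true.
The clause (!q) is unit, so q = false.
The clause (s) is unit, so s = true.
That conflicts with the unit clause (!s).
Both values of r lead to a conflict.
So every satisfying assignment has p = True.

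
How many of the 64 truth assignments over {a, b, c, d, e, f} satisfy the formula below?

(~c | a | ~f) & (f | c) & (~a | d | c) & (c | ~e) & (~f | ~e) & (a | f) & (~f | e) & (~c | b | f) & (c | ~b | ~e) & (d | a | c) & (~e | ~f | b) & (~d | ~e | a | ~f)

4

There are 2^6 = 64 truth assignments over (a, b, c, d, e, f).
Split on c. With c = 1, the clauses containing c are satisfied and ~c drops from the rest; 4 of the 2^5 = 32 assignments to the other variables satisfy what remains.
With c = 0, by the same count on the reduced clause set, 0 assignments work.
Total: 4 + 0 = 4.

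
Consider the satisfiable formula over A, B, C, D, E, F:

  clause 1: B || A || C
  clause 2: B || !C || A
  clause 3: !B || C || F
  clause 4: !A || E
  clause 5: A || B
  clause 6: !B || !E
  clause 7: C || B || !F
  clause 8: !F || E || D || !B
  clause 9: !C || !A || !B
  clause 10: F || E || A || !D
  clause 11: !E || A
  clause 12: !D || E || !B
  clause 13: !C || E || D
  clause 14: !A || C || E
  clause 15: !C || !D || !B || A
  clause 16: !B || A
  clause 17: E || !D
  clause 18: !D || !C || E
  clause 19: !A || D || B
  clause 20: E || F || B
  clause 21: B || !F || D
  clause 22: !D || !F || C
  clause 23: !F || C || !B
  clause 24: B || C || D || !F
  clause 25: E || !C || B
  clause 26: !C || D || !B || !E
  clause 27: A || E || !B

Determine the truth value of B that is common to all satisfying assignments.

Suppose B = true.
(!E) alone gives E = false.
(!A) alone gives A = false.
That conflicts with the unit clause (A).
So every satisfying assignment has B = False.

False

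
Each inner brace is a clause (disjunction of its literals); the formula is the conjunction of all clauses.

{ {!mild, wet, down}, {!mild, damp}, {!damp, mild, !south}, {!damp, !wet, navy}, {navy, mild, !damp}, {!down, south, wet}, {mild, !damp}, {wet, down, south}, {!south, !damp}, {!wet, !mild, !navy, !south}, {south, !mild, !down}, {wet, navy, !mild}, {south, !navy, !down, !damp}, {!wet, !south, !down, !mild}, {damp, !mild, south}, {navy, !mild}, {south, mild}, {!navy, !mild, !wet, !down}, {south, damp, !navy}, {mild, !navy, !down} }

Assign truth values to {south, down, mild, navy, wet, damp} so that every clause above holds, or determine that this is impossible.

Suppose mild = false.
The clause (!damp) is unit, so damp = false.
The clause (south) is unit, so south = true.
Suppose navy = false.
Every clause is now satisfied; down, wet are unconstrained.

south: true,  down: false,  mild: false,  navy: false,  wet: true,  damp: false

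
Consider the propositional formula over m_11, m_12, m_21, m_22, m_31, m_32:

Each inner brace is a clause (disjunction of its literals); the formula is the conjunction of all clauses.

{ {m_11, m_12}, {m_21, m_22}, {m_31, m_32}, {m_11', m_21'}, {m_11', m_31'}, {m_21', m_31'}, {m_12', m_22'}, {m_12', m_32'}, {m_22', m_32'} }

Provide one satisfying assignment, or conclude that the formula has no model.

UNSATISFIABLE

Try m_11 = 1.
Unit clause (m_21') forces m_21 = 0.
Unit clause (m_22) forces m_22 = 1.
Unit clause (m_31') forces m_31 = 0.
Unit clause (m_32) forces m_32 = 1.
But (m_32') is also a unit clause — contradiction.
Undo m_11 and try m_11 = 0.
Unit clause (m_12) forces m_12 = 1.
Unit clause (m_22') forces m_22 = 0.
Unit clause (m_21) forces m_21 = 1.
Unit clause (m_31') forces m_31 = 0.
Unit clause (m_32) forces m_32 = 1.
But (m_32') is also a unit clause — contradiction.
Neither m_11 = 1 nor m_11 = 0 works.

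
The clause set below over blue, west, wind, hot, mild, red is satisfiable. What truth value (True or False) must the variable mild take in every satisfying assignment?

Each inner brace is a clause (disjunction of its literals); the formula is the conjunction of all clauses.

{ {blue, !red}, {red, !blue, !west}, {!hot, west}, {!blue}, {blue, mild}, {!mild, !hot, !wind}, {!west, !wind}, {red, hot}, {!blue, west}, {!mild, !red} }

Suppose mild = false.
The clause (!blue) is unit, so blue = false.
Now (blue) is unsatisfied and unit — conflict.
So every satisfying assignment has mild = True.

True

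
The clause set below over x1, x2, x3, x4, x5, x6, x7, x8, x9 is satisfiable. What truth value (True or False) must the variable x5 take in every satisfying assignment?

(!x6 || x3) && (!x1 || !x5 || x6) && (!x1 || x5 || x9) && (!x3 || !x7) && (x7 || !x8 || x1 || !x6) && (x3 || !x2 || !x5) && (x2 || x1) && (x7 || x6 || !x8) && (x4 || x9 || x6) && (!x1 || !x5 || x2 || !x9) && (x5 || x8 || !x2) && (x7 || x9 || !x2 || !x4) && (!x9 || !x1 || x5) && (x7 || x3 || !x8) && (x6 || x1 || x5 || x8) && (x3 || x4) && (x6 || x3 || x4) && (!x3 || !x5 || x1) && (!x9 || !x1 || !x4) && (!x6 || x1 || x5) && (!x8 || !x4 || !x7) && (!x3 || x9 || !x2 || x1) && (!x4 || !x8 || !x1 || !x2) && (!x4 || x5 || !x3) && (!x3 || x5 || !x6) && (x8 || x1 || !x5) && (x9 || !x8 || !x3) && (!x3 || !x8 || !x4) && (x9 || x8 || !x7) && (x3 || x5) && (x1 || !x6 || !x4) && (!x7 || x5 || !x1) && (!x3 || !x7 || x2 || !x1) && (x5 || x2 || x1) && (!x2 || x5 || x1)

Suppose x5 = false.
(x3) alone gives x3 = true.
(!x7) alone gives x7 = false.
(!x4) alone gives x4 = false.
(!x6) alone gives x6 = false.
(!x8) alone gives x8 = false.
(x9) alone gives x9 = true.
(!x2) alone gives x2 = false.
(x1) alone gives x1 = true.
Now (!x1) is unsatisfied and unit — conflict.
So every satisfying assignment has x5 = True.

True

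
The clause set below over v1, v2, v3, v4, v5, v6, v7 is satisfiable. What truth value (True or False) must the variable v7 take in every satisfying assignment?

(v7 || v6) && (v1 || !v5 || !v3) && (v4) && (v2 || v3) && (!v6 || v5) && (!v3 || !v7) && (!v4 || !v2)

Suppose v7 = true.
Unit clause (v4) forces v4 = true.
Unit clause (!v3) forces v3 = false.
Unit clause (v2) forces v2 = true.
Now (!v2) is unsatisfied and unit — conflict.
So every satisfying assignment has v7 = False.

False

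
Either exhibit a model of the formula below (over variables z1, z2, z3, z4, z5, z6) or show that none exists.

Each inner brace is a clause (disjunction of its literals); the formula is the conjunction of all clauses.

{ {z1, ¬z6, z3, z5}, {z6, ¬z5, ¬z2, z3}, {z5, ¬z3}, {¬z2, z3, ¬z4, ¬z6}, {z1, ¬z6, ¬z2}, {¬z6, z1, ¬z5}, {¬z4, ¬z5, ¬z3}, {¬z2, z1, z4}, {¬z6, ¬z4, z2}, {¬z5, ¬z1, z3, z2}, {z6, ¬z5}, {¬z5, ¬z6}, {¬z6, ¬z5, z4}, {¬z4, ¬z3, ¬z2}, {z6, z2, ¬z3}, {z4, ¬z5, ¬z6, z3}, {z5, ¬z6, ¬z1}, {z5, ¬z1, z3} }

z1: False; z2: False; z3: False; z4: True; z5: False; z6: False

Branch on z5: set z5 = False.
The clause (¬z3) is unit, so z3 = False.
The clause (¬z1) is unit, so z1 = False.
The clause (¬z6) is unit, so z6 = False.
Branch on z2: set z2 = False.
All clauses hold; z4 can take either value.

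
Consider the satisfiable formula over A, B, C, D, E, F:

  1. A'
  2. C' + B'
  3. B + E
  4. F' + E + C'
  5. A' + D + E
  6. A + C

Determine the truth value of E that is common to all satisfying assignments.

True

Suppose E = 0.
From the singleton clause (A'), A = 0.
From the singleton clause (B), B = 1.
From the singleton clause (C'), C = 0.
That conflicts with the unit clause (C).
So every satisfying assignment has E = True.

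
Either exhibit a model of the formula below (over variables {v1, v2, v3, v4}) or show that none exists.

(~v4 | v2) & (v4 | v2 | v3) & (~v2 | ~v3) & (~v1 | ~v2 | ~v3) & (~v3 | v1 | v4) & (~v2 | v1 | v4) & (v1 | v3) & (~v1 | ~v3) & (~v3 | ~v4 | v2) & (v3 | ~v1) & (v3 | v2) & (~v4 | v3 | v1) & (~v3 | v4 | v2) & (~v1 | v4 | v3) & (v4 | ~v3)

Case v4 = 0:
From the singleton clause (~v3), v3 = 0.
From the singleton clause (v2), v2 = 1.
From the singleton clause (v1), v1 = 1.
But (~v1) is also a unit clause — contradiction.
Backtrack on v4: now try v4 = 1.
From the singleton clause (v2), v2 = 1.
From the singleton clause (~v3), v3 = 0.
From the singleton clause (v1), v1 = 1.
But (~v1) is also a unit clause — contradiction.
Both values of v4 lead to a conflict.

UNSATISFIABLE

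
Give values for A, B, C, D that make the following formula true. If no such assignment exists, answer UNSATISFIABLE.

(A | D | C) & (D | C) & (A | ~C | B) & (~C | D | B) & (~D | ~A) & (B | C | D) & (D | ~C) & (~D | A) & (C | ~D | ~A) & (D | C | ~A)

Case D = 1:
Unit clause (~A) forces A = 0.
But (A) is also a unit clause — contradiction.
Undo D and try D = 0.
Unit clause (C) forces C = 1.
But (~C) is also a unit clause — contradiction.
Both values of D lead to a conflict.

UNSATISFIABLE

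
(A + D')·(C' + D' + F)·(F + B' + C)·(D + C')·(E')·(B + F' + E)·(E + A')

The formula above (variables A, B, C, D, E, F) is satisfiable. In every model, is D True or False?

Suppose D = 1.
Unit clause (A) forces A = 1.
Unit clause (E') forces E = 0.
That conflicts with the unit clause (E).
So every satisfying assignment has D = False.

False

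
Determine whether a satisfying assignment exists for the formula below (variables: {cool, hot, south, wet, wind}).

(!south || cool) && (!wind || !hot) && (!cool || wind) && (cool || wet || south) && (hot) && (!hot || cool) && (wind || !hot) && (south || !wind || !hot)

(hot) alone gives hot = true.
(!wind) alone gives wind = false.
But (wind) is also a unit clause — contradiction.
No assignment satisfies every clause.

Unsatisfiable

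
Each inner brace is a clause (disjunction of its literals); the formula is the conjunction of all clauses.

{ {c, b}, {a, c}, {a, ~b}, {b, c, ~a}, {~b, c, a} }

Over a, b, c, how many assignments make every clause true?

4

There are 2^3 = 8 truth assignments over (a, b, c).
Check each against the 5 clauses (columns in the order a, b, c):
  F F F  ✗ fails (c | b)
  F F T  ✓ satisfies all
  F T F  ✗ fails (a | c)
  F T T  ✗ fails (a | ~b)
  T F F  ✗ fails (c | b)
  T F T  ✓ satisfies all
  T T F  ✓ satisfies all
  T T T  ✓ satisfies all
4 of the 8 rows are models.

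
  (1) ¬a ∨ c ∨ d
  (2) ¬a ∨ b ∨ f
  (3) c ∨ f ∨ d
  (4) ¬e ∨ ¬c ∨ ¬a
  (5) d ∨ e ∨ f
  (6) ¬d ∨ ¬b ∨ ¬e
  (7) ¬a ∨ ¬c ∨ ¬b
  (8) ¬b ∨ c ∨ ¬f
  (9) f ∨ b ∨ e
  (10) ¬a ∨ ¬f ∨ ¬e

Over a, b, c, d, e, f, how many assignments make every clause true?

There are 2^6 = 64 truth assignments over (a, b, c, d, e, f).
Split on a. With a = True, the clauses containing a are satisfied and ¬a drops from the rest; 4 of the 2^5 = 32 assignments to the other variables satisfy what remains.
With a = False, by the same count on the reduced clause set, 17 assignments work.
(One model: a=F, b=F, c=F, d=F, e=F, f=T.)
Total: 4 + 17 = 21.

21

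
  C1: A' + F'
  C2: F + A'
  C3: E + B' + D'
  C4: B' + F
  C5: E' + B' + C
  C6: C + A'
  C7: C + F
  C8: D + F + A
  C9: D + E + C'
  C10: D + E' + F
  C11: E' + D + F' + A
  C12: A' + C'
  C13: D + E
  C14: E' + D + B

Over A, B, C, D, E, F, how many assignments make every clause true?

There are 2^6 = 64 truth assignments over (A, B, C, D, E, F).
Split on F. With F = 1, the clauses containing F are satisfied and F' drops from the rest; 5 of the 2^5 = 32 assignments to the other variables satisfy what remains.
With F = 0, by the same count on the reduced clause set, 2 assignments work.
Total: 5 + 2 = 7.

7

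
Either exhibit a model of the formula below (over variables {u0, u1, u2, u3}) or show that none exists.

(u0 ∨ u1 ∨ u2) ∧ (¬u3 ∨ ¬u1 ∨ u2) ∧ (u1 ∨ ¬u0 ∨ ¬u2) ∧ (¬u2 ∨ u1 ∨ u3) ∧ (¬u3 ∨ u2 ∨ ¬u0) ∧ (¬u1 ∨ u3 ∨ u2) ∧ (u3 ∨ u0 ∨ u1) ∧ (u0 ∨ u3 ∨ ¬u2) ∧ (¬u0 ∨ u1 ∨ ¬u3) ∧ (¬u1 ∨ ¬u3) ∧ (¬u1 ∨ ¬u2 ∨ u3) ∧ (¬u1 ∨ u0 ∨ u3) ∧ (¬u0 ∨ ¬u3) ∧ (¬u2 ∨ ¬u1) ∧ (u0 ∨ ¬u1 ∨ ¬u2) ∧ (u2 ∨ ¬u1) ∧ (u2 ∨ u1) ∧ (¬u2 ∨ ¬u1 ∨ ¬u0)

Case u1 = False:
From the singleton clause (u2), u2 = True.
From the singleton clause (¬u0), u0 = False.
From the singleton clause (u3), u3 = True.
This assignment satisfies each clause.

u0 ↦ False, u1 ↦ False, u2 ↦ True, u3 ↦ True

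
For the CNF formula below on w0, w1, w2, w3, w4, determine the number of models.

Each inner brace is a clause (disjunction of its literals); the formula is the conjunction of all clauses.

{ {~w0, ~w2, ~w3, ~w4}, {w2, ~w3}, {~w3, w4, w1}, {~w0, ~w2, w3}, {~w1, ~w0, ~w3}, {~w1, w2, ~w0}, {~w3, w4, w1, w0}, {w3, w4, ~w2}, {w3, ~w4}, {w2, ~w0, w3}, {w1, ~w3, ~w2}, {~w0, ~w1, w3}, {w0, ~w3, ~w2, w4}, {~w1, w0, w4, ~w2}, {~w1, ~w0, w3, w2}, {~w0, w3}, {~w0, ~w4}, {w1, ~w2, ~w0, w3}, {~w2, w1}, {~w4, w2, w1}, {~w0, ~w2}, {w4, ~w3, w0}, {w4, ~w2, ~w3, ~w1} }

There are 2^5 = 32 truth assignments over (w0, w1, w2, w3, w4).
Split on w4. With w4 = 1, the clauses containing w4 are satisfied and ~w4 drops from the rest; 1 of the 2^4 = 16 assignments to the other variables satisfy what remains.
With w4 = 0, by the same count on the reduced clause set, 2 assignments work.
(One model: w0=F, w1=F, w2=F, w3=F, w4=F.)
Total: 1 + 2 = 3.

3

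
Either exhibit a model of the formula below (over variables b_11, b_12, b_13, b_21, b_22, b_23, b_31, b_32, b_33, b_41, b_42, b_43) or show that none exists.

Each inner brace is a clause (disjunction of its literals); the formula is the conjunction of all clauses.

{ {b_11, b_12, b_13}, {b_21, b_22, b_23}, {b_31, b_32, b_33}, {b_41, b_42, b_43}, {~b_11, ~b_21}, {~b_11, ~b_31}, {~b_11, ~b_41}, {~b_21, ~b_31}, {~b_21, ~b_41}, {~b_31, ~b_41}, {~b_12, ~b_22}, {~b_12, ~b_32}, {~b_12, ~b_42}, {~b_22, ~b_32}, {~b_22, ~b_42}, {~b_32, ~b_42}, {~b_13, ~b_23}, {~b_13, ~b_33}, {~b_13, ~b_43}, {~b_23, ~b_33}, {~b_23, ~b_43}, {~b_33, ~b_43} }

Case b_11 = 0:
Case b_12 = 1:
(~b_22) alone gives b_22 = 0.
(~b_32) alone gives b_32 = 0.
(~b_42) alone gives b_42 = 0.
Case b_21 = 1:
(~b_31) alone gives b_31 = 0.
(b_33) alone gives b_33 = 1.
(~b_41) alone gives b_41 = 0.
(b_43) alone gives b_43 = 1.
But (~b_43) is also a unit clause — contradiction.
So b_21 must be the other value — set b_21 = 0.
(b_23) alone gives b_23 = 1.
(~b_13) alone gives b_13 = 0.
(~b_33) alone gives b_33 = 0.
(b_31) alone gives b_31 = 1.
(~b_41) alone gives b_41 = 0.
(b_43) alone gives b_43 = 1.
But (~b_43) is also a unit clause — contradiction.
Either choice for b_21 ends in contradiction.
So b_12 must be the other value — set b_12 = 0.
(b_13) alone gives b_13 = 1.
(~b_23) alone gives b_23 = 0.
(~b_33) alone gives b_33 = 0.
(~b_43) alone gives b_43 = 0.
Case b_21 = 1:
(~b_31) alone gives b_31 = 0.
(b_32) alone gives b_32 = 1.
(~b_41) alone gives b_41 = 0.
(b_42) alone gives b_42 = 1.
But (~b_42) is also a unit clause — contradiction.
So b_21 must be the other value — set b_21 = 0.
(b_22) alone gives b_22 = 1.
(~b_32) alone gives b_32 = 0.
(b_31) alone gives b_31 = 1.
(~b_41) alone gives b_41 = 0.
(b_42) alone gives b_42 = 1.
But (~b_42) is also a unit clause — contradiction.
Either choice for b_21 ends in contradiction.
Either choice for b_12 ends in contradiction.
So b_11 must be the other value — set b_11 = 1.
(~b_21) alone gives b_21 = 0.
(~b_31) alone gives b_31 = 0.
(~b_41) alone gives b_41 = 0.
Case b_22 = 1:
(~b_12) alone gives b_12 = 0.
(~b_32) alone gives b_32 = 0.
(b_33) alone gives b_33 = 1.
(~b_42) alone gives b_42 = 0.
(b_43) alone gives b_43 = 1.
But (~b_43) is also a unit clause — contradiction.
So b_22 must be the other value — set b_22 = 0.
(b_23) alone gives b_23 = 1.
(~b_13) alone gives b_13 = 0.
(~b_33) alone gives b_33 = 0.
(b_32) alone gives b_32 = 1.
(~b_12) alone gives b_12 = 0.
(~b_42) alone gives b_42 = 0.
(b_43) alone gives b_43 = 1.
But (~b_43) is also a unit clause — contradiction.
Either choice for b_22 ends in contradiction.
Either choice for b_11 ends in contradiction.

UNSATISFIABLE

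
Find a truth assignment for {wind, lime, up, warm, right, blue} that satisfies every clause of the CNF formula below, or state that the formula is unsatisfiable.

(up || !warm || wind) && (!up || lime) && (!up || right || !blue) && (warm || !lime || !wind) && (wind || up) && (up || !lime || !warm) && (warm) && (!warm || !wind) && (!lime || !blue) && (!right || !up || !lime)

Unit clause (warm) forces warm = true.
Unit clause (!wind) forces wind = false.
Unit clause (up) forces up = true.
Unit clause (lime) forces lime = true.
Unit clause (!blue) forces blue = false.
Unit clause (!right) forces right = false.
Every clause now holds.

wind ↦ false, lime ↦ true, up ↦ true, warm ↦ true, right ↦ false, blue ↦ false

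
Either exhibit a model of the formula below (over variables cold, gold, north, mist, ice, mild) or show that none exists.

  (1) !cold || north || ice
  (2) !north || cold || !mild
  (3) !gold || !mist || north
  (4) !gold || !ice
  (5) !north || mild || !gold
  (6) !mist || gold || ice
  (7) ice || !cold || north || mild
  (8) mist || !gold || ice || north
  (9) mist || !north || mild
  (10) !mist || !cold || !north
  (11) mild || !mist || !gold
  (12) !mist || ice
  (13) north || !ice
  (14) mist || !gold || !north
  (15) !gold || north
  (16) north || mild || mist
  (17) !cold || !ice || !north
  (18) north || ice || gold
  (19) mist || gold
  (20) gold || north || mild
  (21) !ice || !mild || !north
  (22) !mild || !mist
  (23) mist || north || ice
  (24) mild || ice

cold=false; gold=false; north=true; mist=true; ice=true; mild=false

Case gold = false:
From the singleton clause (mist), mist = true.
From the singleton clause (ice), ice = true.
From the singleton clause (north), north = true.
From the singleton clause (!cold), cold = false.
From the singleton clause (!mild), mild = false.
This assignment satisfies each clause.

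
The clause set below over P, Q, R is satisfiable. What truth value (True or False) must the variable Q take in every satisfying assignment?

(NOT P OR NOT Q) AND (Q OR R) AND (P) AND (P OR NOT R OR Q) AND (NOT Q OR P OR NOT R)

False

Suppose Q = true.
(NOT P) alone gives P = false.
Now (P) is unsatisfied and unit — conflict.
So every satisfying assignment has Q = False.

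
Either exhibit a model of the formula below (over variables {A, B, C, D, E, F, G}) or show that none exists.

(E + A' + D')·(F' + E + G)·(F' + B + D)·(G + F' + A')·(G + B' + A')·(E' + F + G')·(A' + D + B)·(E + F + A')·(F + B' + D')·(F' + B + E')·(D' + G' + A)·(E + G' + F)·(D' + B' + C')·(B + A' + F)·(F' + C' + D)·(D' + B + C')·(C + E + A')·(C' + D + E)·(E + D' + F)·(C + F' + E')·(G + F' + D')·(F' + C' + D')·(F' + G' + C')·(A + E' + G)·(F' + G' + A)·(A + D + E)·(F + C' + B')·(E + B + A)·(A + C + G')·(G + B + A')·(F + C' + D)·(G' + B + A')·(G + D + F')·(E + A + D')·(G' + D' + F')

UNSATISFIABLE

Branch on E: set E = 1.
Branch on F: set F = 1.
Unit clause (B) forces B = 1.
Unit clause (C) forces C = 1.
Unit clause (D') forces D = 0.
But (D) is also a unit clause — contradiction.
Backtrack on F: now try F = 0.
Unit clause (G') forces G = 0.
Unit clause (A) forces A = 1.
Unit clause (B') forces B = 0.
But (B) is also a unit clause — contradiction.
Either choice for F ends in contradiction.
Backtrack on E: now try E = 0.
Branch on A: set A = 0.
Unit clause (D) forces D = 1.
But (D') is also a unit clause — contradiction.
Backtrack on A: now try A = 1.
Unit clause (D') forces D = 0.
Unit clause (B) forces B = 1.
Unit clause (G) forces G = 1.
Unit clause (F) forces F = 1.
Unit clause (C') forces C = 0.
But (C) is also a unit clause — contradiction.
Either choice for A ends in contradiction.
Either choice for E ends in contradiction.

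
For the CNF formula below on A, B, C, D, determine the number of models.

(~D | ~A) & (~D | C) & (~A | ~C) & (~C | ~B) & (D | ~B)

4

There are 2^4 = 16 truth assignments over (A, B, C, D).
Check each against the 5 clauses (columns in the order A, B, C, D):
  F F F F  ✓ satisfies all
  F F F T  ✗ fails (~D | C)
  F F T F  ✓ satisfies all
  F F T T  ✓ satisfies all
  F T F F  ✗ fails (D | ~B)
  F T F T  ✗ fails (~D | C)
  F T T F  ✗ fails (~C | ~B)
  F T T T  ✗ fails (~C | ~B)
  T F F F  ✓ satisfies all
  T F F T  ✗ fails (~D | ~A)
  T F T F  ✗ fails (~A | ~C)
  T F T T  ✗ fails (~D | ~A)
  T T F F  ✗ fails (D | ~B)
  T T F T  ✗ fails (~D | ~A)
  T T T F  ✗ fails (~A | ~C)
  T T T T  ✗ fails (~D | ~A)
4 of the 16 rows are models.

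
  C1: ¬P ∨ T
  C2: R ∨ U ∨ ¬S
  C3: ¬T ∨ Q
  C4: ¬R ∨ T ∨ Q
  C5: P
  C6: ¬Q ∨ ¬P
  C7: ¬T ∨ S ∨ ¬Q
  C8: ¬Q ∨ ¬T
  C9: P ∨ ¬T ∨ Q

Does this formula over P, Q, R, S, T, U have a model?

No

The clause (P) is unit, so P = True.
The clause (T) is unit, so T = True.
The clause (Q) is unit, so Q = True.
But (¬Q) is also a unit clause — contradiction.
No assignment satisfies every clause.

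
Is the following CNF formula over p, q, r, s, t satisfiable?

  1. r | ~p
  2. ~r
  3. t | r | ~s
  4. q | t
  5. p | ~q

Unit clause (~r) forces r = 0.
Unit clause (~p) forces p = 0.
Unit clause (~q) forces q = 0.
Unit clause (t) forces t = 1.
No clause remains; s is free.
A satisfying assignment: p=0; q=0; r=0; s=0; t=1.

Yes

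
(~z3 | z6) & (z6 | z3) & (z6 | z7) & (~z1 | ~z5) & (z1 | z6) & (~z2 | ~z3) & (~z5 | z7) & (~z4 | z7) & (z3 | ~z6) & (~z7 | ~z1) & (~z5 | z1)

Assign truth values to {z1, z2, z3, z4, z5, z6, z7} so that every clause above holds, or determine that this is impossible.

z1: 0, z2: 0, z3: 1, z4: 0, z5: 0, z6: 1, z7: 1

Branch on z3: set z3 = 1.
From the singleton clause (z6), z6 = 1.
From the singleton clause (~z2), z2 = 0.
Branch on z1: set z1 = 0.
From the singleton clause (~z5), z5 = 0.
Branch on z4: set z4 = 0.
No clause remains; z7 is free.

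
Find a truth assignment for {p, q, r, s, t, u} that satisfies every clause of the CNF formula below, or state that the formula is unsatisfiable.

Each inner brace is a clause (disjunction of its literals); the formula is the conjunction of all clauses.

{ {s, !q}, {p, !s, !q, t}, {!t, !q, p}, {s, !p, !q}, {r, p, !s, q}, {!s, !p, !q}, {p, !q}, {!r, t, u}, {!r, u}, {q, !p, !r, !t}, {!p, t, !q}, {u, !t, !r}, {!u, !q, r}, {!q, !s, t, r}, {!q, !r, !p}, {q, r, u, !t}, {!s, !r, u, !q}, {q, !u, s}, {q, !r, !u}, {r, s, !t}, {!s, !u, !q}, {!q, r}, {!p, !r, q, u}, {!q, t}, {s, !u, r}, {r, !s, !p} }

Case s = false:
The clause (!q) is unit, so q = false.
The clause (!u) is unit, so u = false.
The clause (!r) is unit, so r = false.
The clause (!t) is unit, so t = false.
Every clause is now satisfied; p is unconstrained.

p: false; q: false; r: false; s: false; t: false; u: false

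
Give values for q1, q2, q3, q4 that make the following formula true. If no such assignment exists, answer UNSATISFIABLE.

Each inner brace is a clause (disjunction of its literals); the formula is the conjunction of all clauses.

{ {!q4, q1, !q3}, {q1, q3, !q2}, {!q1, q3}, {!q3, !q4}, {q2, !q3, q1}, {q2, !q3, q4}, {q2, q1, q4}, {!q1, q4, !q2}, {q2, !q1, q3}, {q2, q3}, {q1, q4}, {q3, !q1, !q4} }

UNSATISFIABLE

Branch on q1: set q1 = false.
(q4) alone gives q4 = true.
(!q3) alone gives q3 = false.
(!q2) alone gives q2 = false.
But (q2) is also a unit clause — contradiction.
Undo q1 and try q1 = true.
(q3) alone gives q3 = true.
(!q4) alone gives q4 = false.
(q2) alone gives q2 = true.
But (!q2) is also a unit clause — contradiction.
Both values of q1 lead to a conflict.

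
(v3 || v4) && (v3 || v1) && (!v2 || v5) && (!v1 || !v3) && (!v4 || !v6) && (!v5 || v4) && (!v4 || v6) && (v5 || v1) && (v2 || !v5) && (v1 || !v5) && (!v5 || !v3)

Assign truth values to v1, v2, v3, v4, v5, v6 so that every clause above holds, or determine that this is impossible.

UNSATISFIABLE

Branch on v3: set v3 = true.
The clause (!v1) is unit, so v1 = false.
The clause (v5) is unit, so v5 = true.
But (!v5) is also a unit clause — contradiction.
That branch fails; take v3 = false instead.
The clause (v4) is unit, so v4 = true.
The clause (v1) is unit, so v1 = true.
The clause (!v6) is unit, so v6 = false.
But (v6) is also a unit clause — contradiction.
Either choice for v3 ends in contradiction.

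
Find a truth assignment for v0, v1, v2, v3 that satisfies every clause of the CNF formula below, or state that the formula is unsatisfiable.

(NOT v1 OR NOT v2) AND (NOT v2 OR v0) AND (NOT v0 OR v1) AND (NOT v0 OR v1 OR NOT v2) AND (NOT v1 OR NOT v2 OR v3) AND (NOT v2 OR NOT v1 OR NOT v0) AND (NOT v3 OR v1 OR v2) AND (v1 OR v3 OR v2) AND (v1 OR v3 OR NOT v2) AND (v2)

Unit clause (v2) forces v2 = true.
Unit clause (NOT v1) forces v1 = false.
Unit clause (v0) forces v0 = true.
But (NOT v0) is also a unit clause — contradiction.

UNSATISFIABLE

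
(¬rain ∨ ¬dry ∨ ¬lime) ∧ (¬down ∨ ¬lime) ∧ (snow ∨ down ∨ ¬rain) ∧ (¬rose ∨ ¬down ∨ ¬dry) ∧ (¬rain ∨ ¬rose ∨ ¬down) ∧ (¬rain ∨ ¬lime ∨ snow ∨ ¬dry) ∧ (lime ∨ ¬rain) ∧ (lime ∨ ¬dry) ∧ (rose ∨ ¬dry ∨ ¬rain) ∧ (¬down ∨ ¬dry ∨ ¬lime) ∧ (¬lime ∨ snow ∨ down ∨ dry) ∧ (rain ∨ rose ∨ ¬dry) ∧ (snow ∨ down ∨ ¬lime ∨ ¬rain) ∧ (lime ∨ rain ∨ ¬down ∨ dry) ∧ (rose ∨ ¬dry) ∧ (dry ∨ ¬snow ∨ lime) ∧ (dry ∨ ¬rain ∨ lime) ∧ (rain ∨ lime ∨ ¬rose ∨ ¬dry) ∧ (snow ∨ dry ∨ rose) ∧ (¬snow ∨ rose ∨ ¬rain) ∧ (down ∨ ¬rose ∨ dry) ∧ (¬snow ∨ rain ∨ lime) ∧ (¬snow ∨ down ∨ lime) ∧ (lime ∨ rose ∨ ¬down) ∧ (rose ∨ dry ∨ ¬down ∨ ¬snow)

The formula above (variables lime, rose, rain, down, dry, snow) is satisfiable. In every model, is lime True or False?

True

Suppose lime = False.
The clause (¬rain) is unit, so rain = False.
The clause (¬dry) is unit, so dry = False.
The clause (¬down) is unit, so down = False.
The clause (¬snow) is unit, so snow = False.
The clause (rose) is unit, so rose = True.
Now (¬rose) is unsatisfied and unit — conflict.
So every satisfying assignment has lime = True.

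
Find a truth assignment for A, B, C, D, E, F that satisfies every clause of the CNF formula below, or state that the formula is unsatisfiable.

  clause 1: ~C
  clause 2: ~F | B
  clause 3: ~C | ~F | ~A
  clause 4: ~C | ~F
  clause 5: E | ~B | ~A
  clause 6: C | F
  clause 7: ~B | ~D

(~C) alone gives C = 0.
(F) alone gives F = 1.
(B) alone gives B = 1.
(~D) alone gives D = 0.
Try E = 1.
All clauses hold; A can take either value.

A=0, B=1, C=0, D=0, E=1, F=1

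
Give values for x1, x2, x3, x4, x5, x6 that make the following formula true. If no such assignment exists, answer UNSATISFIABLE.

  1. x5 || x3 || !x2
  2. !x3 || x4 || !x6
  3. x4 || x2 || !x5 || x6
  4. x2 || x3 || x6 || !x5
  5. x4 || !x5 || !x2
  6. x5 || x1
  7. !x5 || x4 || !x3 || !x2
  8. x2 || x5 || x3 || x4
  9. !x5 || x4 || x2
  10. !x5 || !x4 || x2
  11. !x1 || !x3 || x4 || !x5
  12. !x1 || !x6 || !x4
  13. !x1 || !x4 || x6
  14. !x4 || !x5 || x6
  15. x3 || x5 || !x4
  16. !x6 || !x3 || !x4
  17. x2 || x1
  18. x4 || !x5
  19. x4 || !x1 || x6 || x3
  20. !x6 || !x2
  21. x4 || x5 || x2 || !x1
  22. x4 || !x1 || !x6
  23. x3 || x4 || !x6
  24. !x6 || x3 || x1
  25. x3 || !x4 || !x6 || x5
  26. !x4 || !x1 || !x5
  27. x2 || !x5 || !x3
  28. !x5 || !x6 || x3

x1=true,  x2=true,  x3=true,  x4=false,  x5=false,  x6=false

Try x5 = false.
The clause (x1) is unit, so x1 = true.
Try x3 = true.
Try x4 = false.
The clause (!x6) is unit, so x6 = false.
The clause (x2) is unit, so x2 = true.
All clauses are satisfied.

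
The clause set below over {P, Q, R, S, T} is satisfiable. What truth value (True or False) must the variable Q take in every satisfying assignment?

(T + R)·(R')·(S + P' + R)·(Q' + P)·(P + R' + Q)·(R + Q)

True

Suppose Q = 0.
From the singleton clause (R'), R = 0.
But (R) is also a unit clause — contradiction.
So every satisfying assignment has Q = True.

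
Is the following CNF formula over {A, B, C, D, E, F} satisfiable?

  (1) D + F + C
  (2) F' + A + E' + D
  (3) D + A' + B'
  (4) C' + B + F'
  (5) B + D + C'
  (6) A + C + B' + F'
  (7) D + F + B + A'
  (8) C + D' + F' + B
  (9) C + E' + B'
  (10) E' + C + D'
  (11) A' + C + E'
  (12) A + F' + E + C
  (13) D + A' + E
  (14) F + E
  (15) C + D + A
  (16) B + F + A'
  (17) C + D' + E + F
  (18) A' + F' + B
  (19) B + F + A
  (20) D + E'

Satisfiable

Case F = 1:
Case C = 1:
From the singleton clause (B), B = 1.
Case D = 1:
Every clause is now satisfied; A, E are unconstrained.
A satisfying assignment: A=0, B=1, C=1, D=1, E=0, F=1.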